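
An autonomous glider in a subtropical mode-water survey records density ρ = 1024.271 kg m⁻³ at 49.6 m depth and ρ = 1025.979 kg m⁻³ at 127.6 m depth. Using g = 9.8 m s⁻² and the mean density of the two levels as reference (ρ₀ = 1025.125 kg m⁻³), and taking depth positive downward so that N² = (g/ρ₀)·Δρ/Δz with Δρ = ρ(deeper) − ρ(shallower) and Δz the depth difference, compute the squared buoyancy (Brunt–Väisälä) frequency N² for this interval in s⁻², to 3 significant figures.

2.09 × 10⁻⁴ s⁻²

Δρ = 1025.979 − 1024.271 = 1.708 kg m⁻³ over Δz = 127.6 − 49.6 = 78 m.
N² = (9.8/1025.125) × (1.708/78) = 2.0934 × 10⁻⁴ s⁻² ≈ 2.09 × 10⁻⁴ s⁻².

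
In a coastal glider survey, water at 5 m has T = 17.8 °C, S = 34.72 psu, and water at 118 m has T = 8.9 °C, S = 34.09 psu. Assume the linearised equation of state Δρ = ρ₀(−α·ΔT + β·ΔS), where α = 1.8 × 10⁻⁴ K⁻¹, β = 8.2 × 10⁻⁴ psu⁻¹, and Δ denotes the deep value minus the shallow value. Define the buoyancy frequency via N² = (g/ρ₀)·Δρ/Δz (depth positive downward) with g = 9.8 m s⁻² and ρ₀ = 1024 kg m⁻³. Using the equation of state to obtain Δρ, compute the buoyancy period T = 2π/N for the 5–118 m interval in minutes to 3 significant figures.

ΔT = -8.9 K, ΔS = -0.63 psu (deep − shallow).
Δρ/ρ₀ = −αΔT + βΔS = 1.602 × 10⁻³ − 5.166 × 10⁻⁴ = 1.0854 × 10⁻³, so Δρ ≈ 1.111 kg m⁻³.
N² = (g/ρ₀)·Δρ/Δz = g·(Δρ/ρ₀)/Δz = 9.8 × 1.0854 × 10⁻³ / 113 = 9.4132 × 10⁻⁵ s⁻².
N = √(9.4132 × 10⁻⁵) = 9.7022 × 10⁻³ rad s⁻¹ → T = 2π/N = 647.60 s = 10.793 min ≈ 10.8 min.

10.8 min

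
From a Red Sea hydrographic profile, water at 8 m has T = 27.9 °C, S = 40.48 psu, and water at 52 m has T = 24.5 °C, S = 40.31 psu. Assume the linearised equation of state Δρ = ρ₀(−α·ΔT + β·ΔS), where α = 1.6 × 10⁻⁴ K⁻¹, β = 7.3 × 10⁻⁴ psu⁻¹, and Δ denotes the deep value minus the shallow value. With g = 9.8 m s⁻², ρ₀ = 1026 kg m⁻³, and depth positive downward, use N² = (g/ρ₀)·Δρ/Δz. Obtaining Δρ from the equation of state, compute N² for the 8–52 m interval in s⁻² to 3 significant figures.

ΔT = -3.4 K, ΔS = -0.17 psu (deep − shallow).
Δρ/ρ₀ = −αΔT + βΔS = 5.44 × 10⁻⁴ − 1.241 × 10⁻⁴ = 4.199 × 10⁻⁴, so Δρ ≈ 0.4308 kg m⁻³.
N² = (g/ρ₀)·Δρ/Δz = g·(Δρ/ρ₀)/Δz = 9.8 × 4.199 × 10⁻⁴ / 44 = 9.3523 × 10⁻⁵ s⁻² ≈ 9.35 × 10⁻⁵ s⁻².

9.35 × 10⁻⁵ s⁻²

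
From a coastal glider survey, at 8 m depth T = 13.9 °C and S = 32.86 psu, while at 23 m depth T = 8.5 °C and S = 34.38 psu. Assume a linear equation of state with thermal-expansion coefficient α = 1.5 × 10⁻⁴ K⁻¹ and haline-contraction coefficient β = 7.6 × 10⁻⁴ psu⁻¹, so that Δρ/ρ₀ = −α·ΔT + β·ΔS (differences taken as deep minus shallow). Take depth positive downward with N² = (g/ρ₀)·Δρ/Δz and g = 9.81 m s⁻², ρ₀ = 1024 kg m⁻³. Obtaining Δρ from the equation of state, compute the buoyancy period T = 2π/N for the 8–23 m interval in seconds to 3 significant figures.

175 s

ΔT = -5.4 K, ΔS = +1.52 psu (deep − shallow).
Δρ/ρ₀ = −αΔT + βΔS = 8.10 × 10⁻⁴ + 1.1552 × 10⁻³ = 1.9652 × 10⁻³, so Δρ ≈ 2.012 kg m⁻³.
N² = (g/ρ₀)·Δρ/Δz = g·(Δρ/ρ₀)/Δz = 9.81 × 1.9652 × 10⁻³ / 15 = 1.2852 × 10⁻³ s⁻².
N = √(1.2852 × 10⁻³) = 0.035850 rad s⁻¹ → T = 2π/N = 175.26 s ≈ 175 s.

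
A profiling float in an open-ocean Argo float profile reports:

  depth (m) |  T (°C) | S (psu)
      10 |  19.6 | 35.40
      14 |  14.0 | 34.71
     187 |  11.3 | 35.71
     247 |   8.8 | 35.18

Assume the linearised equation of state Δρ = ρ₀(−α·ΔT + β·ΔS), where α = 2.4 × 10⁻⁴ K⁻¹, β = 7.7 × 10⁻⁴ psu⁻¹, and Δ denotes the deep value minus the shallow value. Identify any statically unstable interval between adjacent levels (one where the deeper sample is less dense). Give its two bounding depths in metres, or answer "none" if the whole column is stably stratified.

none

Evaluate Δρ/ρ₀ = −αΔT + βΔS across each adjacent pair:
  10–14 m: −αΔT+βΔS = −(2.4 × 10⁻⁴)(-5.6)+(7.7 × 10⁻⁴)(-0.69) = 8.1 × 10⁻⁴ → stable
  14–187 m: −αΔT+βΔS = −(2.4 × 10⁻⁴)(-2.7)+(7.7 × 10⁻⁴)(+1.00) = 1.4 × 10⁻³ → stable
  187–247 m: −αΔT+βΔS = −(2.4 × 10⁻⁴)(-2.5)+(7.7 × 10⁻⁴)(-0.53) = 1.9 × 10⁻⁴ → stable
Every interval has Δρ > 0: the column is stably stratified throughout.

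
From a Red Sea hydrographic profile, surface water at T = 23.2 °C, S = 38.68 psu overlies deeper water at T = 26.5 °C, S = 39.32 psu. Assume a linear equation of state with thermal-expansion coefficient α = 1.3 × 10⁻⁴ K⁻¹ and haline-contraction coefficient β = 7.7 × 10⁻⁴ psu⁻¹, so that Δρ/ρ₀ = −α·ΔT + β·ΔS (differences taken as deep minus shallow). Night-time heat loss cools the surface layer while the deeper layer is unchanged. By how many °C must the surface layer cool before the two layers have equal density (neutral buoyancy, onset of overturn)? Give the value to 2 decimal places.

0.49 °C

Neutral buoyancy requires Δρ = 0, i.e. −α(T_deep − T_surf′) + β(S_deep − S_surf) = 0.
T_surf′ = T_deep − (β/α)·ΔS = 26.5 − (7.7 × 10⁻⁴/1.3 × 10⁻⁴)·(+0.64) = 22.7092 °C.
Cooling required: 23.2 − (22.7092) = 0.4908 °C.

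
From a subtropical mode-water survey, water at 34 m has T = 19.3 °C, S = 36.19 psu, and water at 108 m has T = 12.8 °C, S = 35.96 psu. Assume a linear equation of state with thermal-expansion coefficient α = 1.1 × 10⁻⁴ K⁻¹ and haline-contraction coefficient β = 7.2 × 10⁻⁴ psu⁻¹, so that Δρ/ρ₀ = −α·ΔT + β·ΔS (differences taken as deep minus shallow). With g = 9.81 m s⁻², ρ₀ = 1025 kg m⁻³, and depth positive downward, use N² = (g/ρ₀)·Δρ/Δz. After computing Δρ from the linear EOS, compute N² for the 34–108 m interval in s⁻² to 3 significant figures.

ΔT = -6.5 K, ΔS = -0.23 psu (deep − shallow).
Δρ/ρ₀ = −αΔT + βΔS = 7.15 × 10⁻⁴ − 1.656 × 10⁻⁴ = 5.494 × 10⁻⁴, so Δρ ≈ 0.5631 kg m⁻³.
N² = (g/ρ₀)·Δρ/Δz = g·(Δρ/ρ₀)/Δz = 9.81 × 5.494 × 10⁻⁴ / 74 = 7.2833 × 10⁻⁵ s⁻² ≈ 7.28 × 10⁻⁵ s⁻².

7.28 × 10⁻⁵ s⁻²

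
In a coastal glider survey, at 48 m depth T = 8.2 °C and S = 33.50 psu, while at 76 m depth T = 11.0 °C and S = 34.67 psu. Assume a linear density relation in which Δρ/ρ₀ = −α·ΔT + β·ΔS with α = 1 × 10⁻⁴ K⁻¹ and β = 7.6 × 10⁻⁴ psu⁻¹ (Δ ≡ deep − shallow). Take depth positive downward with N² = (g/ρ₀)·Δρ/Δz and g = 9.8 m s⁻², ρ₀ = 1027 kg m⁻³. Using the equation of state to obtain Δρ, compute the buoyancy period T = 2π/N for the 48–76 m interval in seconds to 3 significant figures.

430 s

ΔT = +2.8 K, ΔS = +1.17 psu (deep − shallow).
Δρ/ρ₀ = −αΔT + βΔS = -2.80 × 10⁻⁴ + 8.892 × 10⁻⁴ = 6.092 × 10⁻⁴, so Δρ ≈ 0.6256 kg m⁻³.
N² = (g/ρ₀)·Δρ/Δz = g·(Δρ/ρ₀)/Δz = 9.8 × 6.092 × 10⁻⁴ / 28 = 2.1322 × 10⁻⁴ s⁻².
N = √(2.1322 × 10⁻⁴) = 0.014602 rad s⁻¹ → T = 2π/N = 430.30 s ≈ 430 s.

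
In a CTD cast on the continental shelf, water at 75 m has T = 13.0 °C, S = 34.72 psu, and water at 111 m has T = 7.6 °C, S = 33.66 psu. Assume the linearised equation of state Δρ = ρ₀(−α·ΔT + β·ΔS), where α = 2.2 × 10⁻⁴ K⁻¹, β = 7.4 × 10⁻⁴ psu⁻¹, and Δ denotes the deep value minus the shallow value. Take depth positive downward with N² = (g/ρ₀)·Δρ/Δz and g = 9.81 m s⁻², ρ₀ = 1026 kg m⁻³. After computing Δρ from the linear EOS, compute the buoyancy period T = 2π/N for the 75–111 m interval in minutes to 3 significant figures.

ΔT = -5.4 K, ΔS = -1.06 psu (deep − shallow).
Δρ/ρ₀ = −αΔT + βΔS = 1.188 × 10⁻³ − 7.844 × 10⁻⁴ = 4.036 × 10⁻⁴, so Δρ ≈ 0.4141 kg m⁻³.
N² = (g/ρ₀)·Δρ/Δz = g·(Δρ/ρ₀)/Δz = 9.81 × 4.036 × 10⁻⁴ / 36 = 1.0998 × 10⁻⁴ s⁻².
N = √(1.0998 × 10⁻⁴) = 0.010487 rad s⁻¹ → T = 2π/N = 599.14 s = 9.9857 min ≈ 9.99 min.

9.99 min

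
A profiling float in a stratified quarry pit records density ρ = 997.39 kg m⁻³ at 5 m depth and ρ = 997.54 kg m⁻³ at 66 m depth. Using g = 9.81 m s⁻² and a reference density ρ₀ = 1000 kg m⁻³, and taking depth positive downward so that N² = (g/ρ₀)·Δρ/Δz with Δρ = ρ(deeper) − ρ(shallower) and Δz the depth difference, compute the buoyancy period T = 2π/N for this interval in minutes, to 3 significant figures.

21.3 min

Δρ = 997.54 − 997.39 = 0.15 kg m⁻³ over Δz = 66 − 5 = 61 m.
N² = (9.81/1000) × (0.15/61) = 2.4123 × 10⁻⁵ s⁻².
N = √(2.4123 × 10⁻⁵) = 4.9115 × 10⁻³ rad s⁻¹, so T = 2π/N = 1.2793 × 10³ s = 21.322 min ≈ 21.3 min.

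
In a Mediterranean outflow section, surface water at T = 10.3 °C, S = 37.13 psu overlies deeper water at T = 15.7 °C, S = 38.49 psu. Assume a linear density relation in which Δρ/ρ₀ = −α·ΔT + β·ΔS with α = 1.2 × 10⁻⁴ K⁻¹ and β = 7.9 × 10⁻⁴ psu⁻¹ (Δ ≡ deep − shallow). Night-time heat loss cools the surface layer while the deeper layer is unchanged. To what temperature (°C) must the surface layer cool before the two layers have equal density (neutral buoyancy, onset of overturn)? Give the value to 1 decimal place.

Neutral buoyancy requires Δρ = 0, i.e. −α(T_deep − T_surf′) + β(S_deep − S_surf) = 0.
T_surf′ = T_deep − (β/α)·ΔS = 15.7 − (7.9 × 10⁻⁴/1.2 × 10⁻⁴)·(+1.36) = 6.747 °C.
Cooling required: 10.3 − (6.747) = 3.553 °C.

6.7 °C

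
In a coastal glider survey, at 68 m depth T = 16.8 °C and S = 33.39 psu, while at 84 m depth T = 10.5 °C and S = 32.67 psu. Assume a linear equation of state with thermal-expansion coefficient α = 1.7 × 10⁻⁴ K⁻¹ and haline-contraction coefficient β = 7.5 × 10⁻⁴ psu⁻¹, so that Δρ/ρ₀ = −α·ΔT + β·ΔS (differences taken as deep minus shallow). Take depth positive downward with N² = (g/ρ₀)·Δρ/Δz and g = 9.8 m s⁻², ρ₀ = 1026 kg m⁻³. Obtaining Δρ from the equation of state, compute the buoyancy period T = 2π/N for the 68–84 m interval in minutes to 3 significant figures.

ΔT = -6.3 K, ΔS = -0.72 psu (deep − shallow).
Δρ/ρ₀ = −αΔT + βΔS = 1.071 × 10⁻³ − 5.40 × 10⁻⁴ = 5.31 × 10⁻⁴, so Δρ ≈ 0.5448 kg m⁻³.
N² = (g/ρ₀)·Δρ/Δz = g·(Δρ/ρ₀)/Δz = 9.8 × 5.31 × 10⁻⁴ / 16 = 3.2524 × 10⁻⁴ s⁻².
N = √(3.2524 × 10⁻⁴) = 0.018034 rad s⁻¹ → T = 2π/N = 348.41 s = 5.8068 min ≈ 5.81 min.

5.81 min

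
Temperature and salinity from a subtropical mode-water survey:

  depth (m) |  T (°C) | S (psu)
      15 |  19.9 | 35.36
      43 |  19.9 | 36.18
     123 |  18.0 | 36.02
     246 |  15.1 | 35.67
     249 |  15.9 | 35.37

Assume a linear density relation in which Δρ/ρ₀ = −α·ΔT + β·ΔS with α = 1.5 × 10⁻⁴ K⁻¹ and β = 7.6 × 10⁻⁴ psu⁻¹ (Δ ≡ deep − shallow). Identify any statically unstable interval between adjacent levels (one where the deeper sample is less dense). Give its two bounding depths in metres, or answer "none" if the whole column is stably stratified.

246–249 m

Evaluate Δρ/ρ₀ = −αΔT + βΔS across each adjacent pair:
  15–43 m: −αΔT+βΔS = −(1.5 × 10⁻⁴)(+0.0)+(7.6 × 10⁻⁴)(+0.82) = 6.2 × 10⁻⁴ → stable
  43–123 m: −αΔT+βΔS = −(1.5 × 10⁻⁴)(-1.9)+(7.6 × 10⁻⁴)(-0.16) = 1.6 × 10⁻⁴ → stable
  123–246 m: −αΔT+βΔS = −(1.5 × 10⁻⁴)(-2.9)+(7.6 × 10⁻⁴)(-0.35) = 1.7 × 10⁻⁴ → stable
  246–249 m: −αΔT+βΔS = −(1.5 × 10⁻⁴)(+0.8)+(7.6 × 10⁻⁴)(-0.30) = -3.5 × 10⁻⁴ → UNSTABLE
The 246–249 m interval has Δρ < 0: lighter water underlies denser water.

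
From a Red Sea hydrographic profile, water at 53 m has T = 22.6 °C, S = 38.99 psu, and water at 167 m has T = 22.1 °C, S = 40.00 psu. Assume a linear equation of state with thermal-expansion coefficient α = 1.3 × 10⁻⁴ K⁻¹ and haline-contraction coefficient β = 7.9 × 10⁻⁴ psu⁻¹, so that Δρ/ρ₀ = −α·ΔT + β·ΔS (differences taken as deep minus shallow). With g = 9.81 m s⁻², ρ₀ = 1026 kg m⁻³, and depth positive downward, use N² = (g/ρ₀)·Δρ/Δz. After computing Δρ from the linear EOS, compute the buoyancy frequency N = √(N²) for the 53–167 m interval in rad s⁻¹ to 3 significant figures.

8.62 × 10⁻³ rad s⁻¹

ΔT = -0.5 K, ΔS = +1.01 psu (deep − shallow).
Δρ/ρ₀ = −αΔT + βΔS = 6.50 × 10⁻⁵ + 7.979 × 10⁻⁴ = 8.629 × 10⁻⁴, so Δρ ≈ 0.8853 kg m⁻³.
N² = (g/ρ₀)·Δρ/Δz = g·(Δρ/ρ₀)/Δz = 9.81 × 8.629 × 10⁻⁴ / 114 = 7.4255 × 10⁻⁵ s⁻².
N = √(7.4255 × 10⁻⁵) = 8.6171 × 10⁻³ rad s⁻¹ ≈ 8.62 × 10⁻³ rad s⁻¹.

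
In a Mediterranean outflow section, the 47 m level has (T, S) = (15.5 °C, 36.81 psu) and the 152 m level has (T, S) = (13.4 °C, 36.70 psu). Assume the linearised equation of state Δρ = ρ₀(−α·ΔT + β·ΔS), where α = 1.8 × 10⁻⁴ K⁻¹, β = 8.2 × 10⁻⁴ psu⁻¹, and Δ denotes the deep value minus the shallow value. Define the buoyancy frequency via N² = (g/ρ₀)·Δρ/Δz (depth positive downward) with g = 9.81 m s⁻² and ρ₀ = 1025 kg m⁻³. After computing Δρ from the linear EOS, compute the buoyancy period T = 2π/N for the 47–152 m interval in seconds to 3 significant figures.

1.21 × 10³ s

ΔT = -2.1 K, ΔS = -0.11 psu (deep − shallow).
Δρ/ρ₀ = −αΔT + βΔS = 3.78 × 10⁻⁴ − 9.02 × 10⁻⁵ = 2.878 × 10⁻⁴, so Δρ ≈ 0.2950 kg m⁻³.
N² = (g/ρ₀)·Δρ/Δz = g·(Δρ/ρ₀)/Δz = 9.81 × 2.878 × 10⁻⁴ / 105 = 2.6889 × 10⁻⁵ s⁻².
N = √(2.6889 × 10⁻⁵) = 5.1855 × 10⁻³ rad s⁻¹ → T = 2π/N = 1.2117 × 10³ s ≈ 1.21 × 10³ s.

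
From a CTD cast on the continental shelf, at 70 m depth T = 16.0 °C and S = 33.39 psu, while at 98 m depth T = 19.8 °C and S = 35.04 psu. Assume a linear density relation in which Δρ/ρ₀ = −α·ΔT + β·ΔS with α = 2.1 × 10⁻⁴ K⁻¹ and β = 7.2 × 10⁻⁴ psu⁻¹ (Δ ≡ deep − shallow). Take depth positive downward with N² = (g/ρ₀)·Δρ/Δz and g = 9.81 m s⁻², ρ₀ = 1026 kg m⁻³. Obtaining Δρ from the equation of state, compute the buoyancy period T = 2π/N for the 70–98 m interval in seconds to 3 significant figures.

ΔT = +3.8 K, ΔS = +1.65 psu (deep − shallow).
Δρ/ρ₀ = −αΔT + βΔS = -7.98 × 10⁻⁴ + 1.188 × 10⁻³ = 3.90 × 10⁻⁴, so Δρ ≈ 0.4001 kg m⁻³.
N² = (g/ρ₀)·Δρ/Δz = g·(Δρ/ρ₀)/Δz = 9.81 × 3.90 × 10⁻⁴ / 28 = 1.3664 × 10⁻⁴ s⁻².
N = √(1.3664 × 10⁻⁴) = 0.011689 rad s⁻¹ → T = 2π/N = 537.53 s ≈ 538 s.

538 s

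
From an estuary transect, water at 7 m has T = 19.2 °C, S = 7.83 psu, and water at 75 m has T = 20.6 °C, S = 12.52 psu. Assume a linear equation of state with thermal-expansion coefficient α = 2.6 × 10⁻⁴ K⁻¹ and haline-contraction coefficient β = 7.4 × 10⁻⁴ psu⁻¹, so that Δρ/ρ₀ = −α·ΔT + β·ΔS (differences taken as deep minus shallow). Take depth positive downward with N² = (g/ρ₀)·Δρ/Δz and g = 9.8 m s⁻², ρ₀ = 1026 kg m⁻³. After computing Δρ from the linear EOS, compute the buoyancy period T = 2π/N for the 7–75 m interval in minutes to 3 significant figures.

ΔT = +1.4 K, ΔS = +4.69 psu (deep − shallow).
Δρ/ρ₀ = −αΔT + βΔS = -3.64 × 10⁻⁴ + 3.4706 × 10⁻³ = 3.1066 × 10⁻³, so Δρ ≈ 3.187 kg m⁻³.
N² = (g/ρ₀)·Δρ/Δz = g·(Δρ/ρ₀)/Δz = 9.8 × 3.1066 × 10⁻³ / 68 = 4.4772 × 10⁻⁴ s⁻².
N = √(4.4772 × 10⁻⁴) = 0.021159 rad s⁻¹ → T = 2π/N = 296.95 s = 4.9492 min ≈ 4.95 min.

4.95 min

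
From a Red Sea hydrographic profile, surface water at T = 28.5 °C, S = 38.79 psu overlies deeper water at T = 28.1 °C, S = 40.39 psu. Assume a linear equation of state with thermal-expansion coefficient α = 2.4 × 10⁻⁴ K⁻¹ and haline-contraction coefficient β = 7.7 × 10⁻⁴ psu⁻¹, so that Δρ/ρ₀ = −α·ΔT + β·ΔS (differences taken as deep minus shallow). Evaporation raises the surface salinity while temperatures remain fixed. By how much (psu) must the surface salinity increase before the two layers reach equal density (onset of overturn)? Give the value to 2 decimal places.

Neutral buoyancy requires −α(T_deep − T_surf) + β(S_deep − S_surf′) = 0.
S_surf′ = S_deep − (α/β)·ΔT = 40.39 − (2.4 × 10⁻⁴/7.7 × 10⁻⁴)·(-0.4) = 40.5147 psu.
Increase required: 40.5147 − 38.79 = 1.7247 psu.

1.72 psu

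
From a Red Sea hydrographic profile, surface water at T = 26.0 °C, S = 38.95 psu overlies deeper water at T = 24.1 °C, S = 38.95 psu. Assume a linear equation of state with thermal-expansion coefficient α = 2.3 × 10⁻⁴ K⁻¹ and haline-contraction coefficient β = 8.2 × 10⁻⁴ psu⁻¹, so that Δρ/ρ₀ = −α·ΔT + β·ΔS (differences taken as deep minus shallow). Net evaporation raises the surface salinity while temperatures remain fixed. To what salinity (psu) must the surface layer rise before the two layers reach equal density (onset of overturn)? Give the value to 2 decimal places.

Neutral buoyancy requires −α(T_deep − T_surf) + β(S_deep − S_surf′) = 0.
S_surf′ = S_deep − (α/β)·ΔT = 38.95 − (2.3 × 10⁻⁴/8.2 × 10⁻⁴)·(-1.9) = 39.4829 psu.
Increase required: 39.4829 − 38.95 = 0.5329 psu.

39.48 psu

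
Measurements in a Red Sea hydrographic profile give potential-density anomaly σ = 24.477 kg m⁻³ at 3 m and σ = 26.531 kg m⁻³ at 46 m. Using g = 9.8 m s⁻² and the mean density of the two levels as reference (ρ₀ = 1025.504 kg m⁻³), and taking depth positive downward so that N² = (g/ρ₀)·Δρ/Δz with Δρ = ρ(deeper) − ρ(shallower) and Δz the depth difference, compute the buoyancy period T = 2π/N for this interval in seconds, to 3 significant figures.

Δρ = 1026.531 − 1024.477 = 2.054 kg m⁻³ over Δz = 46 − 3 = 43 m.
N² = (9.8/1025.504) × (2.054/43) = 4.5648 × 10⁻⁴ s⁻².
N = √(4.5648 × 10⁻⁴) = 0.021365 rad s⁻¹, so T = 2π/N = 294.09 s ≈ 294 s.

294 s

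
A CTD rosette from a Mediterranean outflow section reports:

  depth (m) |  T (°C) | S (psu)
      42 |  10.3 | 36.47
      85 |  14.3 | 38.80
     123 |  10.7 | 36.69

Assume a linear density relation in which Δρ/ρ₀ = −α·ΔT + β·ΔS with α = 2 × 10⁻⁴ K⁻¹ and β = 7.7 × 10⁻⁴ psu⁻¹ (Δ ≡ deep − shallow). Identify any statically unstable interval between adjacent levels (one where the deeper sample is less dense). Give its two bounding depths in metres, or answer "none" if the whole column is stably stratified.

85–123 m

Evaluate Δρ/ρ₀ = −αΔT + βΔS across each adjacent pair:
  42–85 m: −αΔT+βΔS = −(2 × 10⁻⁴)(+4.0)+(7.7 × 10⁻⁴)(+2.33) = 9.9 × 10⁻⁴ → stable
  85–123 m: −αΔT+βΔS = −(2 × 10⁻⁴)(-3.6)+(7.7 × 10⁻⁴)(-2.11) = -9.0 × 10⁻⁴ → UNSTABLE
The 85–123 m interval has Δρ < 0: lighter water underlies denser water.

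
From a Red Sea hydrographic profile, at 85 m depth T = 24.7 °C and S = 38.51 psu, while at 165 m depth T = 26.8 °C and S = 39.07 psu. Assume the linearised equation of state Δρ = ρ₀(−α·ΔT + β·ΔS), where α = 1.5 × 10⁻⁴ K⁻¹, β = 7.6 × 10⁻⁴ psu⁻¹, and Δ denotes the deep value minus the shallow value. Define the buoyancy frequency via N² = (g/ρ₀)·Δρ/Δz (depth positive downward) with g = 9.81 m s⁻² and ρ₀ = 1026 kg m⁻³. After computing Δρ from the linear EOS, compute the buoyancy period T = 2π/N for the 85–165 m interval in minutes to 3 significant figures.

28.4 min

ΔT = +2.1 K, ΔS = +0.56 psu (deep − shallow).
Δρ/ρ₀ = −αΔT + βΔS = -3.15 × 10⁻⁴ + 4.256 × 10⁻⁴ = 1.106 × 10⁻⁴, so Δρ ≈ 0.1135 kg m⁻³.
N² = (g/ρ₀)·Δρ/Δz = g·(Δρ/ρ₀)/Δz = 9.81 × 1.106 × 10⁻⁴ / 80 = 1.3562 × 10⁻⁵ s⁻².
N = √(1.3562 × 10⁻⁵) = 3.6827 × 10⁻³ rad s⁻¹ → T = 2π/N = 1.7061 × 10³ s = 28.435 min ≈ 28.4 min.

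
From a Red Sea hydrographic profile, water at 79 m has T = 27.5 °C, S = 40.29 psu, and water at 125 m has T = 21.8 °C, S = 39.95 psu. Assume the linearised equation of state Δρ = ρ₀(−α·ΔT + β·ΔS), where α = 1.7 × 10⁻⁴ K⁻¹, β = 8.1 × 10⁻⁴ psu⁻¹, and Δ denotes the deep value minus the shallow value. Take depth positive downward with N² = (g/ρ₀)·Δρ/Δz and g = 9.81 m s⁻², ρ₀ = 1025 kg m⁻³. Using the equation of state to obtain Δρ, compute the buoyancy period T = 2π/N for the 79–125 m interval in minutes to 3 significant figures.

8.61 min

ΔT = -5.7 K, ΔS = -0.34 psu (deep − shallow).
Δρ/ρ₀ = −αΔT + βΔS = 9.69 × 10⁻⁴ − 2.754 × 10⁻⁴ = 6.936 × 10⁻⁴, so Δρ ≈ 0.7109 kg m⁻³.
N² = (g/ρ₀)·Δρ/Δz = g·(Δρ/ρ₀)/Δz = 9.81 × 6.936 × 10⁻⁴ / 46 = 1.4792 × 10⁻⁴ s⁻².
N = √(1.4792 × 10⁻⁴) = 0.012162 rad s⁻¹ → T = 2π/N = 516.62 s = 8.6103 min ≈ 8.61 min.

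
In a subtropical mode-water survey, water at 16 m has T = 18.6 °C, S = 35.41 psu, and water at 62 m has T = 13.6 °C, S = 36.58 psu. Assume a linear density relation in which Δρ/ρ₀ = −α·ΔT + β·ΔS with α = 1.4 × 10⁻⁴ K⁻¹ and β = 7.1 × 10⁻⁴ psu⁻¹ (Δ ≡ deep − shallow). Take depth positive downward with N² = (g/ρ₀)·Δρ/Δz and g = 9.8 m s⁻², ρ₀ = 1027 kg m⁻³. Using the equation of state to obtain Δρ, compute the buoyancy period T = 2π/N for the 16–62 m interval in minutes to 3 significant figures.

5.80 min

ΔT = -5.0 K, ΔS = +1.17 psu (deep − shallow).
Δρ/ρ₀ = −αΔT + βΔS = 7.00 × 10⁻⁴ + 8.307 × 10⁻⁴ = 1.5307 × 10⁻³, so Δρ ≈ 1.572 kg m⁻³.
N² = (g/ρ₀)·Δρ/Δz = g·(Δρ/ρ₀)/Δz = 9.8 × 1.5307 × 10⁻³ / 46 = 3.2611 × 10⁻⁴ s⁻².
N = √(3.2611 × 10⁻⁴) = 0.018059 rad s⁻¹ → T = 2π/N = 347.93 s = 5.7988 min ≈ 5.80 min.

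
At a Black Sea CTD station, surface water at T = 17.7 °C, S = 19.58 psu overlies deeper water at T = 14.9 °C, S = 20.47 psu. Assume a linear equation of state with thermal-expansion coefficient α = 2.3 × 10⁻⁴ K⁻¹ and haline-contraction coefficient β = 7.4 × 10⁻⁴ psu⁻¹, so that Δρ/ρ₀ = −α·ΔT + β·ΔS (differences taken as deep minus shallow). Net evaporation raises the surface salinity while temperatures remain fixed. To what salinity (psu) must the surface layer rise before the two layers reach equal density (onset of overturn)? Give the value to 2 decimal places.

21.34 psu

Neutral buoyancy requires −α(T_deep − T_surf) + β(S_deep − S_surf′) = 0.
S_surf′ = S_deep − (α/β)·ΔT = 20.47 − (2.3 × 10⁻⁴/7.4 × 10⁻⁴)·(-2.8) = 21.3403 psu.
Increase required: 21.3403 − 19.58 = 1.7603 psu.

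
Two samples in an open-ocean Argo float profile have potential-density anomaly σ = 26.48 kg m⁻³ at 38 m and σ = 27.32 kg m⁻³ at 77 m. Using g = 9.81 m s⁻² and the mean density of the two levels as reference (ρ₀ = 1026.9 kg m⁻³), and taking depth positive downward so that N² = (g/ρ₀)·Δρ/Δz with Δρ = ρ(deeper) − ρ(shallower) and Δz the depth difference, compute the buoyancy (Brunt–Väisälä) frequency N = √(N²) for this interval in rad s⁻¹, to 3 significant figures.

0.0143 rad s⁻¹

Δρ = 1027.32 − 1026.48 = 0.84 kg m⁻³ over Δz = 77 − 38 = 39 m.
N² = (9.81/1026.9) × (0.84/39) = 2.0576 × 10⁻⁴ s⁻².
N = √(2.0576 × 10⁻⁴) = 0.014344 rad s⁻¹ ≈ 0.0143 rad s⁻¹.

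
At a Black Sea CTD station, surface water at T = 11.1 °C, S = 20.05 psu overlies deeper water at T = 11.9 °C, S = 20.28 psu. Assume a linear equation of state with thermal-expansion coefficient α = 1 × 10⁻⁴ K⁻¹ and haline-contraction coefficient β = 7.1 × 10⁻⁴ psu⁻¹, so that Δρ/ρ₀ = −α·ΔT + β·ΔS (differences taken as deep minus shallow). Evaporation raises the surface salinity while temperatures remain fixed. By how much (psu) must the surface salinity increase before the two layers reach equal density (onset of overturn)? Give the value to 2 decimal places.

Neutral buoyancy requires −α(T_deep − T_surf) + β(S_deep − S_surf′) = 0.
S_surf′ = S_deep − (α/β)·ΔT = 20.28 − (1 × 10⁻⁴/7.1 × 10⁻⁴)·(+0.8) = 20.1673 psu.
Increase required: 20.1673 − 20.05 = 0.1173 psu.

0.12 psu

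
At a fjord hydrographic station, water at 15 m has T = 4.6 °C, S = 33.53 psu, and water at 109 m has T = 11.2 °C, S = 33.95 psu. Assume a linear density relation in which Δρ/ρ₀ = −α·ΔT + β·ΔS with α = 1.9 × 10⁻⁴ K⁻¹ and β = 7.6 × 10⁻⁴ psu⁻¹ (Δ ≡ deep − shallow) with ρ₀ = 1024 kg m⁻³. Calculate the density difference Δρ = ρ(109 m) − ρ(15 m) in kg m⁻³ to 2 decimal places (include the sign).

ΔT = +6.6 K, ΔS = +0.42 psu (deep − shallow).
Δρ/ρ₀ = −(1.9 × 10⁻⁴)(+6.6) + (7.6 × 10⁻⁴)(+0.42) = -9.348 × 10⁻⁴.
Δρ = 1024 × (-9.348 × 10⁻⁴) = -0.96 kg m⁻³.
Negative Δρ: lighter below, statically unstable.

-0.96 kg m⁻³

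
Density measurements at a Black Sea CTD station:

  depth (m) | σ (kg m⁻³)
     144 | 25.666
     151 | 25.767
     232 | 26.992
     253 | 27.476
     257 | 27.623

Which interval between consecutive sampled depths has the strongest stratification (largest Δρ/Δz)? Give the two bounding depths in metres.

253–257 m

Compute the density gradient over each adjacent pair:
  144–151 m: Δρ/Δz = 0.101/7 = 0.014 kg m⁻⁴
  151–232 m: Δρ/Δz = 1.225/81 = 0.015 kg m⁻⁴
  232–253 m: Δρ/Δz = 0.484/21 = 0.023 kg m⁻⁴
  253–257 m: Δρ/Δz = 0.147/4 = 0.037 kg m⁻⁴
The largest gradient is in the 253–257 m interval — the pycnocline.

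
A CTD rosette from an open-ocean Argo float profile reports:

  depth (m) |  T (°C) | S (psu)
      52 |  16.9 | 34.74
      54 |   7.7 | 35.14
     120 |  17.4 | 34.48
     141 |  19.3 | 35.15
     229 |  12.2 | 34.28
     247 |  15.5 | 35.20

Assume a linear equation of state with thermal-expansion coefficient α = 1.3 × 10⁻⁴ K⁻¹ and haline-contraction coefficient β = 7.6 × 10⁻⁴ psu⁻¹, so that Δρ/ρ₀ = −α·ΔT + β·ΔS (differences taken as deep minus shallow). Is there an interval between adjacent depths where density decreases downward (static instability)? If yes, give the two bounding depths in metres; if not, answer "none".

Evaluate Δρ/ρ₀ = −αΔT + βΔS across each adjacent pair:
  52–54 m: −αΔT+βΔS = −(1.3 × 10⁻⁴)(-9.2)+(7.6 × 10⁻⁴)(+0.40) = 1.5 × 10⁻³ → stable
  54–120 m: −αΔT+βΔS = −(1.3 × 10⁻⁴)(+9.7)+(7.6 × 10⁻⁴)(-0.66) = -1.8 × 10⁻³ → UNSTABLE
  120–141 m: −αΔT+βΔS = −(1.3 × 10⁻⁴)(+1.9)+(7.6 × 10⁻⁴)(+0.67) = 2.6 × 10⁻⁴ → stable
  141–229 m: −αΔT+βΔS = −(1.3 × 10⁻⁴)(-7.1)+(7.6 × 10⁻⁴)(-0.87) = 2.6 × 10⁻⁴ → stable
  229–247 m: −αΔT+βΔS = −(1.3 × 10⁻⁴)(+3.3)+(7.6 × 10⁻⁴)(+0.92) = 2.7 × 10⁻⁴ → stable
The 54–120 m interval has Δρ < 0: lighter water underlies denser water.

54–120 m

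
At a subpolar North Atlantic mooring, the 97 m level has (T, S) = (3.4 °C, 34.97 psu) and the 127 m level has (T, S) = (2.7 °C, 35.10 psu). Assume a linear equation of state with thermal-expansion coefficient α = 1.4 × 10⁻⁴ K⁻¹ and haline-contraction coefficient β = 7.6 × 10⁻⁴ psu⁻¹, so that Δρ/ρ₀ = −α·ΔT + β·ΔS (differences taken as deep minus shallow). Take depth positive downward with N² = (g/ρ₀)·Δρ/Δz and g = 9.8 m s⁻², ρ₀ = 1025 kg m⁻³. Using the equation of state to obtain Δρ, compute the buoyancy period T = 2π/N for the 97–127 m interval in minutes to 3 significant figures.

13.1 min

ΔT = -0.7 K, ΔS = +0.13 psu (deep − shallow).
Δρ/ρ₀ = −αΔT + βΔS = 9.80 × 10⁻⁵ + 9.88 × 10⁻⁵ = 1.968 × 10⁻⁴, so Δρ ≈ 0.2017 kg m⁻³.
N² = (g/ρ₀)·Δρ/Δz = g·(Δρ/ρ₀)/Δz = 9.8 × 1.968 × 10⁻⁴ / 30 = 6.4288 × 10⁻⁵ s⁻².
N = √(6.4288 × 10⁻⁵) = 8.0180 × 10⁻³ rad s⁻¹ → T = 2π/N = 783.63 s = 13.060 min ≈ 13.1 min.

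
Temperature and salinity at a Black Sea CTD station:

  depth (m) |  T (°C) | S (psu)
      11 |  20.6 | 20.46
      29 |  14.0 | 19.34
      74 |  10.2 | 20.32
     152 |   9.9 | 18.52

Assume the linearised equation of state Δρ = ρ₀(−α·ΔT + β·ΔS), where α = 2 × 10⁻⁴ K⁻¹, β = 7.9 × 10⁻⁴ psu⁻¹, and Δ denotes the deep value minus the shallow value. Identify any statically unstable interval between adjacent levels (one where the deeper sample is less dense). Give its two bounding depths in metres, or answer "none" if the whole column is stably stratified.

74–152 m

Evaluate Δρ/ρ₀ = −αΔT + βΔS across each adjacent pair:
  11–29 m: −αΔT+βΔS = −(2 × 10⁻⁴)(-6.6)+(7.9 × 10⁻⁴)(-1.12) = 4.4 × 10⁻⁴ → stable
  29–74 m: −αΔT+βΔS = −(2 × 10⁻⁴)(-3.8)+(7.9 × 10⁻⁴)(+0.98) = 1.5 × 10⁻³ → stable
  74–152 m: −αΔT+βΔS = −(2 × 10⁻⁴)(-0.3)+(7.9 × 10⁻⁴)(-1.80) = -1.4 × 10⁻³ → UNSTABLE
The 74–152 m interval has Δρ < 0: lighter water underlies denser water.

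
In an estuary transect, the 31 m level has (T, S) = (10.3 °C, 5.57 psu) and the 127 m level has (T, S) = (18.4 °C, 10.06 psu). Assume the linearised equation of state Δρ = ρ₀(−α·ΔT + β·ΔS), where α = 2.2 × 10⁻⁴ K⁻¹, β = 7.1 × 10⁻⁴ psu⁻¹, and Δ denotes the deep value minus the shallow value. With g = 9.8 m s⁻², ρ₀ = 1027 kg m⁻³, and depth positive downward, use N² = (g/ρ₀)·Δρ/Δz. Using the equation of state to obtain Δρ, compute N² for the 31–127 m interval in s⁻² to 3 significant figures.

ΔT = +8.1 K, ΔS = +4.49 psu (deep − shallow).
Δρ/ρ₀ = −αΔT + βΔS = -1.782 × 10⁻³ + 3.1879 × 10⁻³ = 1.4059 × 10⁻³, so Δρ ≈ 1.444 kg m⁻³.
N² = (g/ρ₀)·Δρ/Δz = g·(Δρ/ρ₀)/Δz = 9.8 × 1.4059 × 10⁻³ / 96 = 1.4352 × 10⁻⁴ s⁻² ≈ 1.44 × 10⁻⁴ s⁻².

1.44 × 10⁻⁴ s⁻²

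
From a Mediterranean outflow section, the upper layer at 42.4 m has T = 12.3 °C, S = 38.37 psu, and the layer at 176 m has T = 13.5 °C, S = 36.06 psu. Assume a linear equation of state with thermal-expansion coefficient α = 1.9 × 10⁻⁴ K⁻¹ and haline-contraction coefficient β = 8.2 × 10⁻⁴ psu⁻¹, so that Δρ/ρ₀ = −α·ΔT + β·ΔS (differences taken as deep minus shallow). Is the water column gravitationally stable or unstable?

ΔT = 13.5 − 12.3 = +1.2 K and ΔS = 36.06 − 38.37 = -2.31 psu (deep − shallow).
−αΔT = -2.28 × 10⁻⁴; βΔS = -1.8942 × 10⁻³; sum Δρ/ρ₀ = -2.1222 × 10⁻³.
Δρ/ρ₀ < 0, so Δρ < 0: deeper water is lighter → statically unstable; the column would overturn.

unstable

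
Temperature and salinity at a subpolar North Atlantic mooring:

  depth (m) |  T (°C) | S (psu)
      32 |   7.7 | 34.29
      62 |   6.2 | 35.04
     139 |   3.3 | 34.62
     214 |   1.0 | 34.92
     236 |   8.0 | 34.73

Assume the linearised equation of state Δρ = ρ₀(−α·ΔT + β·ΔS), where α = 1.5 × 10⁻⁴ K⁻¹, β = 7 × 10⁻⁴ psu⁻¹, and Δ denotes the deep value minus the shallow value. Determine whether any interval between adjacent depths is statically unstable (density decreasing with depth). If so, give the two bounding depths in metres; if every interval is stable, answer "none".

214–236 m

Evaluate Δρ/ρ₀ = −αΔT + βΔS across each adjacent pair:
  32–62 m: −αΔT+βΔS = −(1.5 × 10⁻⁴)(-1.5)+(7 × 10⁻⁴)(+0.75) = 7.5 × 10⁻⁴ → stable
  62–139 m: −αΔT+βΔS = −(1.5 × 10⁻⁴)(-2.9)+(7 × 10⁻⁴)(-0.42) = 1.4 × 10⁻⁴ → stable
  139–214 m: −αΔT+βΔS = −(1.5 × 10⁻⁴)(-2.3)+(7 × 10⁻⁴)(+0.30) = 5.5 × 10⁻⁴ → stable
  214–236 m: −αΔT+βΔS = −(1.5 × 10⁻⁴)(+7.0)+(7 × 10⁻⁴)(-0.19) = -1.2 × 10⁻³ → UNSTABLE
The 214–236 m interval has Δρ < 0: lighter water underlies denser water.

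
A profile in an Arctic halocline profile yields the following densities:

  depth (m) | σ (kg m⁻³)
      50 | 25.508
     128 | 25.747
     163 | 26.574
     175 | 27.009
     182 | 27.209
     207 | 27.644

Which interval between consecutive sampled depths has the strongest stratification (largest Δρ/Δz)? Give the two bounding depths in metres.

163–175 m

Compute the density gradient over each adjacent pair:
  50–128 m: Δρ/Δz = 0.239/78 = 3.1 × 10⁻³ kg m⁻⁴
  128–163 m: Δρ/Δz = 0.827/35 = 0.024 kg m⁻⁴
  163–175 m: Δρ/Δz = 0.435/12 = 0.036 kg m⁻⁴
  175–182 m: Δρ/Δz = 0.200/7 = 0.029 kg m⁻⁴
  182–207 m: Δρ/Δz = 0.435/25 = 0.017 kg m⁻⁴
The largest gradient is in the 163–175 m interval — the pycnocline.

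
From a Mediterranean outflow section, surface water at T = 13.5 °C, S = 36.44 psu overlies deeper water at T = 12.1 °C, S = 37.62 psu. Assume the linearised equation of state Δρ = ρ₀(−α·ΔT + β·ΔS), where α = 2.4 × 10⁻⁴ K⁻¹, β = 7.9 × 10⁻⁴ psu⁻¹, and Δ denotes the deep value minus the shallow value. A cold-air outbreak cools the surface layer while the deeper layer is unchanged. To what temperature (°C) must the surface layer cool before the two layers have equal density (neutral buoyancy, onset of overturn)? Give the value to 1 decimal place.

8.2 °C

Neutral buoyancy requires Δρ = 0, i.e. −α(T_deep − T_surf′) + β(S_deep − S_surf) = 0.
T_surf′ = T_deep − (β/α)·ΔS = 12.1 − (7.9 × 10⁻⁴/2.4 × 10⁻⁴)·(+1.18) = 8.216 °C.
Cooling required: 13.5 − (8.216) = 5.284 °C.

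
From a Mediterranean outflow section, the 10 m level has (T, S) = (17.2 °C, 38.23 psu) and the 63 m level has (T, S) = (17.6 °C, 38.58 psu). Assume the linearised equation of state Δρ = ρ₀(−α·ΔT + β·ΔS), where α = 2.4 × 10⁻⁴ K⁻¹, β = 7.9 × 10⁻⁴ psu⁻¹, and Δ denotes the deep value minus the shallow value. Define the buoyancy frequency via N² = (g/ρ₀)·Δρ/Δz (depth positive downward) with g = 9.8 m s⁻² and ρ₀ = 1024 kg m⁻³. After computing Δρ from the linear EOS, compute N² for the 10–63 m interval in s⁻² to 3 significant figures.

ΔT = +0.4 K, ΔS = +0.35 psu (deep − shallow).
Δρ/ρ₀ = −αΔT + βΔS = -9.60 × 10⁻⁵ + 2.765 × 10⁻⁴ = 1.805 × 10⁻⁴, so Δρ ≈ 0.1848 kg m⁻³.
N² = (g/ρ₀)·Δρ/Δz = g·(Δρ/ρ₀)/Δz = 9.8 × 1.805 × 10⁻⁴ / 53 = 3.3375 × 10⁻⁵ s⁻² ≈ 3.34 × 10⁻⁵ s⁻².

3.34 × 10⁻⁵ s⁻²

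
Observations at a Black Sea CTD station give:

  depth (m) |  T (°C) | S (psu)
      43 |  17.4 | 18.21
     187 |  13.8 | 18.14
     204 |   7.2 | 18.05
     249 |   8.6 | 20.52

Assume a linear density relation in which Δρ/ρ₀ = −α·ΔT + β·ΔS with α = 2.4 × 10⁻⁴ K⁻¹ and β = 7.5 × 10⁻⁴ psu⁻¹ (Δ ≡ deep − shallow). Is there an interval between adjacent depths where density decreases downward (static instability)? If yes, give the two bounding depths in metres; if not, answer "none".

none

Evaluate Δρ/ρ₀ = −αΔT + βΔS across each adjacent pair:
  43–187 m: −αΔT+βΔS = −(2.4 × 10⁻⁴)(-3.6)+(7.5 × 10⁻⁴)(-0.07) = 8.1 × 10⁻⁴ → stable
  187–204 m: −αΔT+βΔS = −(2.4 × 10⁻⁴)(-6.6)+(7.5 × 10⁻⁴)(-0.09) = 1.5 × 10⁻³ → stable
  204–249 m: −αΔT+βΔS = −(2.4 × 10⁻⁴)(+1.4)+(7.5 × 10⁻⁴)(+2.47) = 1.5 × 10⁻³ → stable
Every interval has Δρ > 0: the column is stably stratified throughout.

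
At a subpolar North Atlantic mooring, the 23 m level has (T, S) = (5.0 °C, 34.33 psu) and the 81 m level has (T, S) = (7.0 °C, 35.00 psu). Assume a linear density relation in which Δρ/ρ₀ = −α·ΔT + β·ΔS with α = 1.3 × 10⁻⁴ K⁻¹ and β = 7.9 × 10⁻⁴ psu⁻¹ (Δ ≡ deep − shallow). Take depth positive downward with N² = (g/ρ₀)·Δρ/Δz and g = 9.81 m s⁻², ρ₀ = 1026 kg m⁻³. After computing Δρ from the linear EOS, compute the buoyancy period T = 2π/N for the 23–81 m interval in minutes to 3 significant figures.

15.5 min

ΔT = +2.0 K, ΔS = +0.67 psu (deep − shallow).
Δρ/ρ₀ = −αΔT + βΔS = -2.60 × 10⁻⁴ + 5.293 × 10⁻⁴ = 2.693 × 10⁻⁴, so Δρ ≈ 0.2763 kg m⁻³.
N² = (g/ρ₀)·Δρ/Δz = g·(Δρ/ρ₀)/Δz = 9.81 × 2.693 × 10⁻⁴ / 58 = 4.5549 × 10⁻⁵ s⁻².
N = √(4.5549 × 10⁻⁵) = 6.7490 × 10⁻³ rad s⁻¹ → T = 2π/N = 930.98 s = 15.516 min ≈ 15.5 min.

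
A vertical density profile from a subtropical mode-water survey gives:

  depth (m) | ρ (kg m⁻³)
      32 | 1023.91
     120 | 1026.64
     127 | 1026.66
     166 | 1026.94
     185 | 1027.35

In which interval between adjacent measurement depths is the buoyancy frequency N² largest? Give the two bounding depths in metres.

32–120 m

Compute the density gradient over each adjacent pair:
  32–120 m: Δρ/Δz = 2.73/88 = 0.031 kg m⁻⁴
  120–127 m: Δρ/Δz = 0.02/7 = 2.9 × 10⁻³ kg m⁻⁴
  127–166 m: Δρ/Δz = 0.28/39 = 7.2 × 10⁻³ kg m⁻⁴
  166–185 m: Δρ/Δz = 0.41/19 = 0.022 kg m⁻⁴
The largest gradient is in the 32–120 m interval — the pycnocline.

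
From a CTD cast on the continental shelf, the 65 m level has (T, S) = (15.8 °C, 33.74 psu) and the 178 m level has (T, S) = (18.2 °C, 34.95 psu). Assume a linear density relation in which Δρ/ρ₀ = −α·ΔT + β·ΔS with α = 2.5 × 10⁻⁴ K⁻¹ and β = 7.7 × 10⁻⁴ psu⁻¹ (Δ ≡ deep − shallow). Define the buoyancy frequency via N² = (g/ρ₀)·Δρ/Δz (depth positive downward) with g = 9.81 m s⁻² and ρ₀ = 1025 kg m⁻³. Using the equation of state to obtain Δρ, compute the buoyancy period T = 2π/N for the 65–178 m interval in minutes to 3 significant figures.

19.5 min

ΔT = +2.4 K, ΔS = +1.21 psu (deep − shallow).
Δρ/ρ₀ = −αΔT + βΔS = -6.00 × 10⁻⁴ + 9.317 × 10⁻⁴ = 3.317 × 10⁻⁴, so Δρ ≈ 0.3400 kg m⁻³.
N² = (g/ρ₀)·Δρ/Δz = g·(Δρ/ρ₀)/Δz = 9.81 × 3.317 × 10⁻⁴ / 113 = 2.8796 × 10⁻⁵ s⁻².
N = √(2.8796 × 10⁻⁵) = 5.3662 × 10⁻³ rad s⁻¹ → T = 2π/N = 1.1709 × 10³ s = 19.515 min ≈ 19.5 min.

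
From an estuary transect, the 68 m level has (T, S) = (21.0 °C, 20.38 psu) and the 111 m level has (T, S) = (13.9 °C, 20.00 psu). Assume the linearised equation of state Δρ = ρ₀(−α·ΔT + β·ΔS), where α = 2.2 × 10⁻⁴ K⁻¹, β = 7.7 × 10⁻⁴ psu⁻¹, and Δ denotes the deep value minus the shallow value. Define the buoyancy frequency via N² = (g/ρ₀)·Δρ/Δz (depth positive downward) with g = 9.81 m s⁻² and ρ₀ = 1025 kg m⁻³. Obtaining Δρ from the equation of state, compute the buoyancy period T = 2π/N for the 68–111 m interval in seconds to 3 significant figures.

369 s

ΔT = -7.1 K, ΔS = -0.38 psu (deep − shallow).
Δρ/ρ₀ = −αΔT + βΔS = 1.562 × 10⁻³ − 2.926 × 10⁻⁴ = 1.2694 × 10⁻³, so Δρ ≈ 1.301 kg m⁻³.
N² = (g/ρ₀)·Δρ/Δz = g·(Δρ/ρ₀)/Δz = 9.81 × 1.2694 × 10⁻³ / 43 = 2.8960 × 10⁻⁴ s⁻².
N = √(2.8960 × 10⁻⁴) = 0.017018 rad s⁻¹ → T = 2π/N = 369.21 s ≈ 369 s.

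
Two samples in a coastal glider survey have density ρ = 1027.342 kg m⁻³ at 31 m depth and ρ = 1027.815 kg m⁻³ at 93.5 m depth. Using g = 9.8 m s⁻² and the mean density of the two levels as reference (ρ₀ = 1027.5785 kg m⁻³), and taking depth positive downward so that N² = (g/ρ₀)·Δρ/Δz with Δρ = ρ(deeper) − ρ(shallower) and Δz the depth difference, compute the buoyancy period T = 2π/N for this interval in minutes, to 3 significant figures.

12.3 min

Δρ = 1027.815 − 1027.342 = 0.473 kg m⁻³ over Δz = 93.5 − 31 = 62.5 m.
N² = (9.8/1027.5785) × (0.473/62.5) = 7.2176 × 10⁻⁵ s⁻².
N = √(7.2176 × 10⁻⁵) = 8.4956 × 10⁻³ rad s⁻¹, so T = 2π/N = 739.58 s = 12.326 min ≈ 12.3 min.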